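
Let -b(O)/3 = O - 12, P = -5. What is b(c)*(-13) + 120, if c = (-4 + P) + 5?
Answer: -504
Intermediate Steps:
c = -4 (c = (-4 - 5) + 5 = -9 + 5 = -4)
b(O) = 36 - 3*O (b(O) = -3*(O - 12) = -3*(-12 + O) = 36 - 3*O)
b(c)*(-13) + 120 = (36 - 3*(-4))*(-13) + 120 = (36 + 12)*(-13) + 120 = 48*(-13) + 120 = -624 + 120 = -504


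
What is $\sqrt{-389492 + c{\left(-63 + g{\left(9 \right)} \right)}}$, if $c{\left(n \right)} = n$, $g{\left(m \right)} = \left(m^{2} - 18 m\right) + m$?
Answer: $i \sqrt{389627} \approx 624.2 i$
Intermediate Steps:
$g{\left(m \right)} = m^{2} - 17 m$
$\sqrt{-389492 + c{\left(-63 + g{\left(9 \right)} \right)}} = \sqrt{-389492 + \left(-63 + 9 \left(-17 + 9\right)\right)} = \sqrt{-389492 + \left(-63 + 9 \left(-8\right)\right)} = \sqrt{-389492 - 135} = \sqrt{-389627} = i \sqrt{389627}$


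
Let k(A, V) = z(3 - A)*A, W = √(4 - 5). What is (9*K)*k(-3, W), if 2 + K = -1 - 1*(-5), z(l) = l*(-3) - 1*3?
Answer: 1134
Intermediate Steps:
z(l) = -3 - 3*l (z(l) = -3*l - 3 = -3 - 3*l)
W = I (W = √(-1) = I ≈ 1.0*I)
k(A, V) = A*(-12 + 3*A) (k(A, V) = (-3 - 3*(3 - A))*A = (-3 + (-9 + 3*A))*A = (-12 + 3*A)*A = A*(-12 + 3*A))
K = 2 (K = -2 + (-1 - 1*(-5)) = -2 + (-1 + 5) = -2 + 4 = 2)
(9*K)*k(-3, W) = (9*2)*(3*(-3)*(-4 - 3)) = 18*(3*(-3)*(-7)) = 18*63 = 1134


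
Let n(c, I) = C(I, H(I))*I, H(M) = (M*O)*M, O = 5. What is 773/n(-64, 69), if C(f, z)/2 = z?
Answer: 773/3285090 ≈ 0.00023531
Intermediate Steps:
H(M) = 5*M² (H(M) = (M*5)*M = (5*M)*M = 5*M²)
C(f, z) = 2*z
n(c, I) = 10*I³ (n(c, I) = (2*(5*I²))*I = (10*I²)*I = 10*I³)
773/n(-64, 69) = 773/((10*69³)) = 773/((10*328509)) = 773/3285090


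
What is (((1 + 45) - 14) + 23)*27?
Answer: 1485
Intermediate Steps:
(((1 + 45) - 14) + 23)*27 = ((46 - 14) + 23)*27 = (32 + 23)*27 = 55*27 = 1485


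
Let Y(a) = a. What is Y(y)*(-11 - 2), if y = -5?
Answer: 65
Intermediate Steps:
Y(y)*(-11 - 2) = -5*(-11 - 2) = -5*(-13) = 65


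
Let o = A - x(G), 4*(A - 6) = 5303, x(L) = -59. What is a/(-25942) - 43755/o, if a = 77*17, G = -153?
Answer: -38215553/1212734 ≈ -31.512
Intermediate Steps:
a = 1309
A = 5327/4 (A = 6 + (1/4)*5303 = 6 + 5303/4 = 5327/4 ≈ 1331.8)
o = 5563/4 (o = 5327/4 - 1*(-59) = 5327/4 + 59 = 5563/4 ≈ 1390.8)
a/(-25942) - 43755/o = 1309/(-25942) - 43755/5563/4 = 1309*(-1/25942) - 43755*4/5563 = -11/218 - 175020/5563 = -38215553/1212734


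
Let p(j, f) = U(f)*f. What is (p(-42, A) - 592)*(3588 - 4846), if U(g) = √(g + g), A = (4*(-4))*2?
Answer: 744736 + 322048*I ≈ 7.4474e+5 + 3.2205e+5*I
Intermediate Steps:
A = -32 (A = -16*2 = -32)
U(g) = √2*√g (U(g) = √(2*g) = √2*√g)
p(j, f) = √2*f^(3/2) (p(j, f) = (√2*√f)*f = √2*f^(3/2))
(p(-42, A) - 592)*(3588 - 4846) = (√2*(-32)^(3/2) - 592)*(3588 - 4846) = (√2*(-128*I*√2) - 592)*(-1258) = (-256*I - 592)*(-1258) = (-592 - 256*I)*(-1258) = 744736 + 322048*I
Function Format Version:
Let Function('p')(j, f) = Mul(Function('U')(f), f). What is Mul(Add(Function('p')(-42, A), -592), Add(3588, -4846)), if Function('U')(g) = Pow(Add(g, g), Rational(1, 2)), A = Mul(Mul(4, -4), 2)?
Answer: Add(744736, Mul(322048, I)) ≈ Add(7.4474e+5, Mul(3.2205e+5, I))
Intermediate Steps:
A = -32 (A = Mul(-16, 2) = -32)
Function('U')(g) = Mul(Pow(2, Rational(1, 2)), Pow(g, Rational(1, 2))) (Function('U')(g) = Pow(Mul(2, g), Rational(1, 2)) = Mul(Pow(2, Rational(1, 2)), Pow(g, Rational(1, 2))))
Function('p')(j, f) = Mul(Pow(2, Rational(1, 2)), Pow(f, Rational(3, 2))) (Function('p')(j, f) = Mul(Mul(Pow(2, Rational(1, 2)), Pow(f, Rational(1, 2))), f) = Mul(Pow(2, Rational(1, 2)), Pow(f, Rational(3, 2))))
Mul(Add(Function('p')(-42, A), -592), Add(3588, -4846)) = Mul(Add(Mul(Pow(2, Rational(1, 2)), Pow(-32, Rational(3, 2))), -592), Add(3588, -4846)) = Mul(Add(Mul(Pow(2, Rational(1, 2)), Mul(-128, I, Pow(2, Rational(1, 2)))), -592), -1258) = Mul(Add(Mul(-256, I), -592), -1258) = Mul(Add(-592, Mul(-256, I)), -1258) = Add(744736, Mul(322048, I))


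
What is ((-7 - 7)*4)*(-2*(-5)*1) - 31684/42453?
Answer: -267476/477 ≈ -560.75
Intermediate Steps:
((-7 - 7)*4)*(-2*(-5)*1) - 31684/42453 = (-14*4)*(10*1) - 31684/42453 = -56*10 - 1*356/477 = -560 - 356/477 = -267476/477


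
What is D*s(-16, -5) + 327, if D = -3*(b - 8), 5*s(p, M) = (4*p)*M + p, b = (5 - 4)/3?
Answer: 8627/5 ≈ 1725.4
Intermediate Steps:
b = 1/3 (b = 1*(1/3) = 1/3 ≈ 0.33333)
s(p, M) = p/5 + 4*M*p/5 (s(p, M) = ((4*p)*M + p)/5 = (4*M*p + p)/5 = (p + 4*M*p)/5 = p/5 + 4*M*p/5)
D = 23 (D = -3*(1/3 - 8) = -3*(-23/3) = 23)
D*s(-16, -5) + 327 = 23*((1/5)*(-16)*(1 + 4*(-5))) + 327 = 23*((1/5)*(-16)*(1 - 20)) + 327 = 23*((1/5)*(-16)*(-19)) + 327 = 23*(304/5) + 327 = 6992/5 + 327 = 8627/5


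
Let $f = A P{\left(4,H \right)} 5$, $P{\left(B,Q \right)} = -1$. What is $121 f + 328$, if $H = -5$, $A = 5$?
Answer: $-2697$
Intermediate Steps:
$f = -25$ ($f = 5 \left(-1\right) 5 = \left(-5\right) 5 = -25$)
$121 f + 328 = 121 \left(-25\right) + 328 = -3025 + 328 = -2697$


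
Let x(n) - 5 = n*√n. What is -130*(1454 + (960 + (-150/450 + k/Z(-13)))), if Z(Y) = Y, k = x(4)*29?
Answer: -930020/3 ≈ -3.1001e+5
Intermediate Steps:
x(n) = 5 + n^(3/2) (x(n) = 5 + n*√n = 5 + n^(3/2))
k = 377 (k = (5 + 4^(3/2))*29 = (5 + 8)*29 = 13*29 = 377)
-130*(1454 + (960 + (-150/450 + k/Z(-13)))) = -130*(1454 + (960 + (-150/450 + 377/(-13)))) = -130*(1454 + (960 + (-150*1/450 + 377*(-1/13)))) = -130*(1454 + (960 + (-⅓ - 29))) = -130*(1454 + (960 - 88/3)) = -130*(1454 + 2792/3) = -130*7154/3 = -930020/3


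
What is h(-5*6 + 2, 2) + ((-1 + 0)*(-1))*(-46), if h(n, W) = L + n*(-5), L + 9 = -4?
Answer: 81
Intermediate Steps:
L = -13 (L = -9 - 4 = -13)
h(n, W) = -13 - 5*n (h(n, W) = -13 + n*(-5) = -13 - 5*n)
h(-5*6 + 2, 2) + ((-1 + 0)*(-1))*(-46) = (-13 - 5*(-5*6 + 2)) + ((-1 + 0)*(-1))*(-46) = (-13 - 5*(-30 + 2)) - 1*(-1)*(-46) = (-13 - 5*(-28)) + 1*(-46) = (-13 + 140) - 46 = 127 - 46 = 81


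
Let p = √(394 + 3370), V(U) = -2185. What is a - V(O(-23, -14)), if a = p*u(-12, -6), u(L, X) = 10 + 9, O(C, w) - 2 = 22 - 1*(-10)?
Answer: 2185 + 38*√941 ≈ 3350.7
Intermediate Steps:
O(C, w) = 34 (O(C, w) = 2 + (22 - 1*(-10)) = 2 + (22 + 10) = 2 + 32 = 34)
u(L, X) = 19
p = 2*√941 (p = √3764 = 2*√941 ≈ 61.351)
a = 38*√941 (a = (2*√941)*19 = 38*√941 ≈ 1165.7)
a - V(O(-23, -14)) = 38*√941 - 1*(-2185) = 38*√941 + 2185 = 2185 + 38*√941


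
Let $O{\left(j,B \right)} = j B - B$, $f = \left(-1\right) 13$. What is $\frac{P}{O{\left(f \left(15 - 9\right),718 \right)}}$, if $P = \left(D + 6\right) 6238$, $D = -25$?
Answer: $\frac{59261}{28361} \approx 2.0895$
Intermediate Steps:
$f = -13$
$O{\left(j,B \right)} = - B + B j$ ($O{\left(j,B \right)} = B j - B = - B + B j$)
$P = -118522$ ($P = \left(-25 + 6\right) 6238 = \left(-19\right) 6238 = -118522$)
$\frac{P}{O{\left(f \left(15 - 9\right),718 \right)}} = - \frac{118522}{718 \left(-1 - 13 \left(15 - 9\right)\right)} = - \frac{118522}{718 \left(-1 - 78\right)} = - \frac{118522}{718 \left(-79\right)} = - \frac{118522}{-56722} = \left(-118522\right) \left(- \frac{1}{56722}\right) = \frac{59261}{28361}$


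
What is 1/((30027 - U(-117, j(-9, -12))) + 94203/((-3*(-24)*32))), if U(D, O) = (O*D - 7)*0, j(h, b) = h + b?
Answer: 256/7697379 ≈ 3.3258e-5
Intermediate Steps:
j(h, b) = b + h
U(D, O) = 0 (U(D, O) = (D*O - 7)*0 = (-7 + D*O)*0 = 0)
1/((30027 - U(-117, j(-9, -12))) + 94203/((-3*(-24)*32))) = 1/((30027 - 1*0) + 94203/((-3*(-24)*32))) = 1/((30027 + 0) + 94203/((72*32))) = 1/(30027 + 94203/2304) = 1/(30027 + 94203*(1/2304)) = 1/(30027 + 10467/256) = 1/(7697379/256) = 256/7697379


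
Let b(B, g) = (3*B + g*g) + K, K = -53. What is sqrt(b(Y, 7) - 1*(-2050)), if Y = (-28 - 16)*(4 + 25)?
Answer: 9*I*sqrt(22) ≈ 42.214*I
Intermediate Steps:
Y = -1276 (Y = -44*29 = -1276)
b(B, g) = -53 + g**2 + 3*B (b(B, g) = (3*B + g*g) - 53 = (3*B + g**2) - 53 = (g**2 + 3*B) - 53 = -53 + g**2 + 3*B)
sqrt(b(Y, 7) - 1*(-2050)) = sqrt((-53 + 7**2 + 3*(-1276)) - 1*(-2050)) = sqrt((-53 + 49 - 3828) + 2050) = sqrt(-3832 + 2050) = sqrt(-1782) = 9*I*sqrt(22)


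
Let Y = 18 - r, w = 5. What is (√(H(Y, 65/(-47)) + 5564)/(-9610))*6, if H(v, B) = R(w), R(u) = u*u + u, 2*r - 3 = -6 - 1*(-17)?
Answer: -3*√5594/4805 ≈ -0.046697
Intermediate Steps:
r = 7 (r = 3/2 + (-6 - 1*(-17))/2 = 3/2 + (-6 + 17)/2 = 3/2 + (½)*11 = 3/2 + 11/2 = 7)
R(u) = u + u² (R(u) = u² + u = u + u²)
Y = 11 (Y = 18 - 1*7 = 18 - 7 = 11)
H(v, B) = 30 (H(v, B) = 5*(1 + 5) = 5*6 = 30)
(√(H(Y, 65/(-47)) + 5564)/(-9610))*6 = (√(30 + 5564)/(-9610))*6 = (√5594*(-1/9610))*6 = -√5594/9610*6 = -3*√5594/4805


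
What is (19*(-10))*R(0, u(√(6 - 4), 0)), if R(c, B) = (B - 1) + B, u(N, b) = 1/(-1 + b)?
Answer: 570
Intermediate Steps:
R(c, B) = -1 + 2*B (R(c, B) = (-1 + B) + B = -1 + 2*B)
(19*(-10))*R(0, u(√(6 - 4), 0)) = (19*(-10))*(-1 + 2/(-1 + 0)) = -190*(-1 + 2/(-1)) = -190*(-1 + 2*(-1)) = -190*(-1 - 2) = -190*(-3) = 570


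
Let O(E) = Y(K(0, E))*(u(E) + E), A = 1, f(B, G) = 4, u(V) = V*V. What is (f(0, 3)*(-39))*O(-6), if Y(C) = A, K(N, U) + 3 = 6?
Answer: -4680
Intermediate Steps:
u(V) = V**2
K(N, U) = 3 (K(N, U) = -3 + 6 = 3)
Y(C) = 1
O(E) = E + E**2 (O(E) = 1*(E**2 + E) = 1*(E + E**2) = E + E**2)
(f(0, 3)*(-39))*O(-6) = (4*(-39))*(-6*(1 - 6)) = -(-936)*(-5) = -156*30 = -4680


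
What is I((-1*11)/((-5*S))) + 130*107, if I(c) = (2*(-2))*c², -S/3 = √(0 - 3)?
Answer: 9389734/675 ≈ 13911.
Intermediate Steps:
S = -3*I*√3 (S = -3*√(0 - 3) = -3*I*√3 ≈ -5.1962*I)
I(c) = -4*c²
I((-1*11)/((-5*S))) + 130*107 = -4*((-1*11)/((-(-15)*I*√3)))² + 130*107 = -4*(-11*(-I*√3/45))² + 13910 = -4*(-(-11)*I*√3/45)² + 13910 = -4*(11*I*√3/45)² + 13910 = -4*(-121/675) + 13910 = 484/675 + 13910 = 9389734/675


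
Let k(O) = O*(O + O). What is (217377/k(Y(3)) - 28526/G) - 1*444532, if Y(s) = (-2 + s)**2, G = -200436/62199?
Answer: -5461736591/16703 ≈ -3.2699e+5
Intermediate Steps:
G = -66812/20733 (G = -200436*1/62199 = -66812/20733 ≈ -3.2225)
k(O) = 2*O**2 (k(O) = O*(2*O) = 2*O**2)
(217377/k(Y(3)) - 28526/G) - 1*444532 = (217377/((2*((-2 + 3)**2)**2)) - 28526/(-66812/20733)) - 1*444532 = (217377/((2*(1**2)**2)) - 28526*(-20733/66812)) - 444532 = (217377/((2*1**2)) + 295714779/33406) - 444532 = (217377/((2*1)) + 295714779/33406) - 444532 = (217377/2 + 295714779/33406) - 444532 = 1963281405/16703 - 444532 = -5461736591/16703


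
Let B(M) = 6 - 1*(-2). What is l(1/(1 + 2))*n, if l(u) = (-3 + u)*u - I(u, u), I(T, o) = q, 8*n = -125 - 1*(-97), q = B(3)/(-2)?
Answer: -98/9 ≈ -10.889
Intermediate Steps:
B(M) = 8 (B(M) = 6 + 2 = 8)
q = -4 (q = 8/(-2) = 8*(-½) = -4)
n = -7/2 (n = (-125 - 1*(-97))/8 = (-125 + 97)/8 = (⅛)*(-28) = -7/2 ≈ -3.5000)
I(T, o) = -4
l(u) = 4 + u*(-3 + u) (l(u) = (-3 + u)*u - 1*(-4) = u*(-3 + u) + 4 = 4 + u*(-3 + u))
l(1/(1 + 2))*n = (4 + (1/(1 + 2))² - 3/(1 + 2))*(-7/2) = (4 + (1/3)² - 3/3)*(-7/2) = (4 + (⅓)² - 3*⅓)*(-7/2) = (4 + ⅑ - 1)*(-7/2) = (28/9)*(-7/2) = -98/9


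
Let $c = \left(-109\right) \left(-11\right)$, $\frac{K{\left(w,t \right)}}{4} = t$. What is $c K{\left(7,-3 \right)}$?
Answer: $-14388$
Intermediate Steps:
$K{\left(w,t \right)} = 4 t$
$c = 1199$
$c K{\left(7,-3 \right)} = 1199 \cdot 4 \left(-3\right) = 1199 \left(-12\right) = -14388$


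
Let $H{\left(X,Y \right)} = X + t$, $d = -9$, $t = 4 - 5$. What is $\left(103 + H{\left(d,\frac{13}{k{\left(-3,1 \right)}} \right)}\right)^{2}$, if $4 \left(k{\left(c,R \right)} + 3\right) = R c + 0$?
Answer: $8649$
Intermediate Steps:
$k{\left(c,R \right)} = -3 + \frac{R c}{4}$ ($k{\left(c,R \right)} = -3 + \frac{R c + 0}{4} = -3 + \frac{R c}{4}$)
$t = -1$ ($t = 4 - 5 = -1$)
$H{\left(X,Y \right)} = -1 + X$ ($H{\left(X,Y \right)} = X - 1 = -1 + X$)
$\left(103 + H{\left(d,\frac{13}{k{\left(-3,1 \right)}} \right)}\right)^{2} = \left(103 - 10\right)^{2} = 93^{2} = 8649$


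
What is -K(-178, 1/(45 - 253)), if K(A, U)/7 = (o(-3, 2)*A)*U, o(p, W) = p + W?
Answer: 623/104 ≈ 5.9904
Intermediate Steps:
o(p, W) = W + p
K(A, U) = -7*A*U (K(A, U) = 7*(((2 - 3)*A)*U) = 7*((-A)*U) = 7*(-A*U) = -7*A*U)
-K(-178, 1/(45 - 253)) = -(-7)*(-178)/(45 - 253) = -(-7)*(-178)/(-208) = -(-7)*(-178)*(-1)/208 = -1*(-623/104) = 623/104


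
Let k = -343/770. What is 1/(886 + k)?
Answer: 110/97411 ≈ 0.0011292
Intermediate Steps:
k = -49/110 (k = -343*1/770 = -49/110 ≈ -0.44545)
1/(886 + k) = 1/(886 - 49/110) = 1/(97411/110) = 110/97411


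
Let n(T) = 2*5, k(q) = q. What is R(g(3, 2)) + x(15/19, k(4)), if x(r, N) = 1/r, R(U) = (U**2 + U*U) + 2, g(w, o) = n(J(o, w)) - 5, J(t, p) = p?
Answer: 799/15 ≈ 53.267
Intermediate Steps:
n(T) = 10
g(w, o) = 5 (g(w, o) = 10 - 5 = 5)
R(U) = 2 + 2*U**2 (R(U) = (U**2 + U**2) + 2 = 2*U**2 + 2 = 2 + 2*U**2)
R(g(3, 2)) + x(15/19, k(4)) = (2 + 2*5**2) + 1/(15/19) = (2 + 2*25) + 1/(15*(1/19)) = (2 + 50) + 1/(15/19) = 52 + 19/15 = 799/15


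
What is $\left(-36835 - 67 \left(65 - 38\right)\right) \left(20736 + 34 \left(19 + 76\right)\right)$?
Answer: $-926142104$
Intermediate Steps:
$\left(-36835 - 67 \left(65 - 38\right)\right) \left(20736 + 34 \left(19 + 76\right)\right) = \left(-36835 - 1809\right) \left(20736 + 34 \cdot 95\right) = \left(-36835 - 1809\right) \left(20736 + 3230\right) = \left(-38644\right) 23966 = -926142104$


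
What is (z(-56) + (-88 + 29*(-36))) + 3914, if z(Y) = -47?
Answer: 2735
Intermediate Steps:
(z(-56) + (-88 + 29*(-36))) + 3914 = (-47 + (-88 + 29*(-36))) + 3914 = (-47 + (-88 - 1044)) + 3914 = (-47 - 1132) + 3914 = -1179 + 3914 = 2735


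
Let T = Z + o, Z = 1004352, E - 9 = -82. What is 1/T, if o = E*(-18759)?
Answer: 1/2373759 ≈ 4.2127e-7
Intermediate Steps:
E = -73 (E = 9 - 82 = -73)
o = 1369407 (o = -73*(-18759) = 1369407)
T = 2373759 (T = 1004352 + 1369407 = 2373759)
1/T = 1/2373759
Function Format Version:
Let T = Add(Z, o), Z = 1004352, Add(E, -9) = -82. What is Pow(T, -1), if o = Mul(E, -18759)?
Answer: Rational(1, 2373759) ≈ 4.2127e-7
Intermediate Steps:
E = -73 (E = Add(9, -82) = -73)
o = 1369407 (o = Mul(-73, -18759) = 1369407)
T = 2373759 (T = Add(1004352, 1369407) = 2373759)
Pow(T, -1) = Pow(2373759, -1) = Rational(1, 2373759)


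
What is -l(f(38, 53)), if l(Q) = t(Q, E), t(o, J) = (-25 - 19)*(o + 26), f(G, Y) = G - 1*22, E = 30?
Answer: 1848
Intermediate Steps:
f(G, Y) = -22 + G (f(G, Y) = G - 22 = -22 + G)
t(o, J) = -1144 - 44*o (t(o, J) = -44*(26 + o) = -1144 - 44*o)
l(Q) = -1144 - 44*Q
-l(f(38, 53)) = -(-1144 - 44*(-22 + 38)) = -(-1144 - 44*16) = -(-1144 - 704) = -1*(-1848) = 1848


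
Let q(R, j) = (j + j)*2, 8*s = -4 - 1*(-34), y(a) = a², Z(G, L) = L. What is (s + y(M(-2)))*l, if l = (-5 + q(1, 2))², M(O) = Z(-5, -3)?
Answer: 459/4 ≈ 114.75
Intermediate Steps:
M(O) = -3
s = 15/4 (s = (-4 - 1*(-34))/8 = (-4 + 34)/8 = (⅛)*30 = 15/4 ≈ 3.7500)
q(R, j) = 4*j (q(R, j) = (2*j)*2 = 4*j)
l = 9 (l = (-5 + 4*2)² = (-5 + 8)² = 3² = 9)
(s + y(M(-2)))*l = (15/4 + (-3)²)*9 = (15/4 + 9)*9 = (51/4)*9 = 459/4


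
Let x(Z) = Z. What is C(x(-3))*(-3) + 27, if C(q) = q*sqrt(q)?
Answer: 27 + 9*I*sqrt(3) ≈ 27.0 + 15.588*I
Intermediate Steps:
C(q) = q**(3/2)
C(x(-3))*(-3) + 27 = (-3)**(3/2)*(-3) + 27 = -3*I*sqrt(3)*(-3) + 27 = 9*I*sqrt(3) + 27 = 27 + 9*I*sqrt(3)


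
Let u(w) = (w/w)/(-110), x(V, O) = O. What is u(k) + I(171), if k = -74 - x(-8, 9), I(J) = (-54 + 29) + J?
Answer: 16059/110 ≈ 145.99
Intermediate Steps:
I(J) = -25 + J
k = -83 (k = -74 - 1*9 = -74 - 9 = -83)
u(w) = -1/110 (u(w) = 1*(-1/110) = -1/110)
u(k) + I(171) = -1/110 + (-25 + 171) = -1/110 + 146 = 16059/110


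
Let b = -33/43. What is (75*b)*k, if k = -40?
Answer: 99000/43 ≈ 2302.3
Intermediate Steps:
b = -33/43 (b = -33*1/43 = -33/43 ≈ -0.76744)
(75*b)*k = (75*(-33/43))*(-40) = -2475/43*(-40) = 99000/43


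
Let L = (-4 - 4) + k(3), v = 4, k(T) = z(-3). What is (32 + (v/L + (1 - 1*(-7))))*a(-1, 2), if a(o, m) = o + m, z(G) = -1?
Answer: 356/9 ≈ 39.556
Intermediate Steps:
k(T) = -1
a(o, m) = m + o
L = -9 (L = (-4 - 4) - 1 = -8 - 1 = -9)
(32 + (v/L + (1 - 1*(-7))))*a(-1, 2) = (32 + (4/(-9) + (1 - 1*(-7))))*(2 - 1) = (32 + (4*(-⅑) + (1 + 7)))*1 = (32 + (-4/9 + 8))*1 = (32 + 68/9)*1 = (356/9)*1 = 356/9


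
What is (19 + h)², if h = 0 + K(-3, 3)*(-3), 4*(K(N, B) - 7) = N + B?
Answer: 4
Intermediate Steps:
K(N, B) = 7 + B/4 + N/4 (K(N, B) = 7 + (N + B)/4 = 7 + (B + N)/4 = 7 + (B/4 + N/4) = 7 + B/4 + N/4)
h = -21 (h = 0 + (7 + (¼)*3 + (¼)*(-3))*(-3) = 0 + (7 + ¾ - ¾)*(-3) = 0 + 7*(-3) = 0 - 21 = -21)
(19 + h)² = (19 - 21)² = (-2)² = 4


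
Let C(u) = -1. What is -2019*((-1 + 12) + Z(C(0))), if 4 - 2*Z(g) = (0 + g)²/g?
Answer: -54513/2 ≈ -27257.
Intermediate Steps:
Z(g) = 2 - g/2 (Z(g) = 2 - (0 + g)²/(2*g) = 2 - g²/(2*g) = 2 - g/2)
-2019*((-1 + 12) + Z(C(0))) = -2019*((-1 + 12) + (2 - ½*(-1))) = -2019*(11 + (2 + ½)) = -2019*(11 + 5/2) = -2019*27/2 = -54513/2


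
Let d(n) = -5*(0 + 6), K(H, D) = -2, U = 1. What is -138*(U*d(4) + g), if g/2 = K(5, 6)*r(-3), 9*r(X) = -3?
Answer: 3956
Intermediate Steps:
r(X) = -⅓ (r(X) = (⅑)*(-3) = -⅓)
d(n) = -30 (d(n) = -5*6 = -30)
g = 4/3 (g = 2*(-2*(-⅓)) = 2*(⅔) = 4/3 ≈ 1.3333)
-138*(U*d(4) + g) = -138*(1*(-30) + 4/3) = -138*(-30 + 4/3) = -138*(-86/3) = 3956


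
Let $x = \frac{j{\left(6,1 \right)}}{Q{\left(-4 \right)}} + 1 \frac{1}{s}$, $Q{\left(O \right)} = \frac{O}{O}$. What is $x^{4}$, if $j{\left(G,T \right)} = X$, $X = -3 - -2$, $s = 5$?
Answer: $\frac{256}{625} \approx 0.4096$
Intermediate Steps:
$X = -1$ ($X = -3 + 2 = -1$)
$Q{\left(O \right)} = 1$
$j{\left(G,T \right)} = -1$
$x = - \frac{4}{5}$ ($x = - 1^{-1} + 1 \cdot \frac{1}{5} = \left(-1\right) 1 + 1 \cdot \frac{1}{5} = -1 + \frac{1}{5} = - \frac{4}{5} \approx -0.8$)
$x^{4} = \left(- \frac{4}{5}\right)^{4} = \frac{256}{625}$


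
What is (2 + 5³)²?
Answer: 16129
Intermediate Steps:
(2 + 5³)² = (2 + 125)² = 127² = 16129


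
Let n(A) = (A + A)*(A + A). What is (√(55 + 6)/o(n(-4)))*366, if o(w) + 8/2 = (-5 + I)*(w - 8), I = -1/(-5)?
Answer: -915*√61/682 ≈ -10.479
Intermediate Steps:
n(A) = 4*A² (n(A) = (2*A)*(2*A) = 4*A²)
I = ⅕ (I = -1*(-⅕) = ⅕ ≈ 0.20000)
o(w) = 172/5 - 24*w/5 (o(w) = -4 + (-5 + ⅕)*(w - 8) = -4 - 24*(-8 + w)/5 = -4 + (192/5 - 24*w/5) = 172/5 - 24*w/5)
(√(55 + 6)/o(n(-4)))*366 = (√(55 + 6)/(172/5 - 96*(-4)²/5))*366 = (√61/(172/5 - 96*16/5))*366 = (√61/(172/5 - 24/5*64))*366 = (√61/(172/5 - 1536/5))*366 = (√61/(-1364/5))*366 = (√61*(-5/1364))*366 = -5*√61/1364*366 = -915*√61/682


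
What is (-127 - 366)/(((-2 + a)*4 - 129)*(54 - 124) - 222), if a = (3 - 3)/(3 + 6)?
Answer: -493/9368 ≈ -0.052626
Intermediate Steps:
a = 0 (a = 0/9 = 0*(⅑) = 0)
(-127 - 366)/(((-2 + a)*4 - 129)*(54 - 124) - 222) = (-127 - 366)/(((-2 + 0)*4 - 129)*(54 - 124) - 222) = -493/((-2*4 - 129)*(-70) - 222) = -493/((-8 - 129)*(-70) - 222) = -493/(-137*(-70) - 222) = -493/(9590 - 222) = -493/9368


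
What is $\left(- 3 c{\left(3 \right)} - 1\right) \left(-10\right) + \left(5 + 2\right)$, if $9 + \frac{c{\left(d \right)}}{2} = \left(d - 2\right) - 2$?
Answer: $-583$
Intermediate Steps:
$c{\left(d \right)} = -26 + 2 d$ ($c{\left(d \right)} = -18 + 2 \left(\left(d - 2\right) - 2\right) = -18 + 2 \left(\left(-2 + d\right) - 2\right) = -18 + 2 \left(-4 + d\right) = -18 + \left(-8 + 2 d\right) = -26 + 2 d$)
$\left(- 3 c{\left(3 \right)} - 1\right) \left(-10\right) + \left(5 + 2\right) = \left(- 3 \left(-26 + 2 \cdot 3\right) - 1\right) \left(-10\right) + \left(5 + 2\right) = \left(- 3 \left(-26 + 6\right) - 1\right) \left(-10\right) + 7 = \left(\left(-3\right) \left(-20\right) - 1\right) \left(-10\right) + 7 = \left(60 - 1\right) \left(-10\right) + 7 = 59 \left(-10\right) + 7 = -590 + 7 = -583$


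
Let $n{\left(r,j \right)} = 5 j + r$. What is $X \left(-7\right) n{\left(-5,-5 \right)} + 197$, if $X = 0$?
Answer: $197$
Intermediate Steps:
$n{\left(r,j \right)} = r + 5 j$
$X \left(-7\right) n{\left(-5,-5 \right)} + 197 = 0 \left(-7\right) \left(-5 + 5 \left(-5\right)\right) + 197 = 0 \left(-5 - 25\right) + 197 = 0 \left(-30\right) + 197 = 0 + 197 = 197$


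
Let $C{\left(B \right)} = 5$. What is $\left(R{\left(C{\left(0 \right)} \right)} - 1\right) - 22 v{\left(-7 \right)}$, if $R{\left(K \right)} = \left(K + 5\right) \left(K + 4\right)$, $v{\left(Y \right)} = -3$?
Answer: $155$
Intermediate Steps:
$R{\left(K \right)} = \left(4 + K\right) \left(5 + K\right)$ ($R{\left(K \right)} = \left(5 + K\right) \left(4 + K\right) = \left(4 + K\right) \left(5 + K\right)$)
$\left(R{\left(C{\left(0 \right)} \right)} - 1\right) - 22 v{\left(-7 \right)} = \left(\left(20 + 5^{2} + 9 \cdot 5\right) - 1\right) - -66 = \left(\left(20 + 25 + 45\right) - 1\right) + 66 = \left(90 - 1\right) + 66 = 89 + 66 = 155$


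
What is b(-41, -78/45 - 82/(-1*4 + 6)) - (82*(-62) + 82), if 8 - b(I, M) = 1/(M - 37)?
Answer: 5991975/1196 ≈ 5010.0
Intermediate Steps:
b(I, M) = 8 - 1/(-37 + M) (b(I, M) = 8 - 1/(M - 37) = 8 - 1/(-37 + M))
b(-41, -78/45 - 82/(-1*4 + 6)) - (82*(-62) + 82) = (-297 + 8*(-78/45 - 82/(-1*4 + 6)))/(-37 + (-78/45 - 82/(-1*4 + 6))) - (82*(-62) + 82) = (-297 + 8*(-78*1/45 - 82/(-4 + 6)))/(-37 + (-78*1/45 - 82/(-4 + 6))) - (-5084 + 82) = (-297 + 8*(-26/15 - 82/2))/(-37 + (-26/15 - 82/2)) - 1*(-5002) = (-297 + 8*(-26/15 - 82*½))/(-37 + (-26/15 - 82*½)) + 5002 = (-297 + 8*(-26/15 - 41))/(-37 + (-26/15 - 41)) + 5002 = (-297 + 8*(-641/15))/(-37 - 641/15) + 5002 = (-297 - 5128/15)/(-1196/15) + 5002 = -15/1196*(-9583/15) + 5002 = 9583/1196 + 5002 = 5991975/1196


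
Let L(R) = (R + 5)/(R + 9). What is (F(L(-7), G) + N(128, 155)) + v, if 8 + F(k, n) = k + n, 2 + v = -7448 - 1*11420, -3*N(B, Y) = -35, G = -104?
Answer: -56914/3 ≈ -18971.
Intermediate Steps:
N(B, Y) = 35/3 (N(B, Y) = -⅓*(-35) = 35/3)
v = -18870 (v = -2 + (-7448 - 1*11420) = -2 + (-7448 - 11420) = -2 - 18868 = -18870)
L(R) = (5 + R)/(9 + R)
F(k, n) = -8 + k + n (F(k, n) = -8 + (k + n) = -8 + k + n)
(F(L(-7), G) + N(128, 155)) + v = ((-8 + (5 - 7)/(9 - 7) - 104) + 35/3) - 18870 = ((-8 - 2/2 - 104) + 35/3) - 18870 = ((-8 + (½)*(-2) - 104) + 35/3) - 18870 = ((-8 - 1 - 104) + 35/3) - 18870 = (-113 + 35/3) - 18870 = -304/3 - 18870 = -56914/3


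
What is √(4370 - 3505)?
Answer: √865 ≈ 29.411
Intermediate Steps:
√(4370 - 3505) = √865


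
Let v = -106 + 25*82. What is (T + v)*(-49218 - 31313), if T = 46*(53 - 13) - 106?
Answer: -296193018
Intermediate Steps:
v = 1944 (v = -106 + 2050 = 1944)
T = 1734 (T = 46*40 - 106 = 1840 - 106 = 1734)
(T + v)*(-49218 - 31313) = (1734 + 1944)*(-49218 - 31313) = 3678*(-80531) = -296193018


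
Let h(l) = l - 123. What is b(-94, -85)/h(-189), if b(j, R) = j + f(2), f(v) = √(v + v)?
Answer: 23/78 ≈ 0.29487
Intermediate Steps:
f(v) = √2*√v (f(v) = √(2*v) = √2*√v)
h(l) = -123 + l
b(j, R) = 2 + j (b(j, R) = j + √2*√2 = j + 2 = 2 + j)
b(-94, -85)/h(-189) = (2 - 94)/(-123 - 189) = -92/(-312) = -92*(-1/312) = 23/78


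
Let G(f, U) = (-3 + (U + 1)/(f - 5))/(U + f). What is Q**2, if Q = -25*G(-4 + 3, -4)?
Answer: 625/4 ≈ 156.25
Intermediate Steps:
G(f, U) = (-3 + (1 + U)/(-5 + f))/(U + f)
Q = -25/2 (Q = -25*(16 - 4 - 3*(-4 + 3))/((-4 + 3)**2 - 5*(-4) - 5*(-4 + 3) - 4*(-4 + 3)) = -25*(16 - 4 - 3*(-1))/((-1)**2 + 20 - 5*(-1) - 4*(-1)) = -25*(16 - 4 + 3)/(1 + 20 + 5 + 4) = -25*15/30 = -5*15/6 = -25*1/2 = -25/2 ≈ -12.500)
Q**2 = (-25/2)**2 = 625/4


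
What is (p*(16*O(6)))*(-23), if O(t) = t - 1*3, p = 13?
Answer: -14352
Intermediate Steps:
O(t) = -3 + t (O(t) = t - 3 = -3 + t)
(p*(16*O(6)))*(-23) = (13*(16*(-3 + 6)))*(-23) = (13*(16*3))*(-23) = (13*48)*(-23) = 624*(-23) = -14352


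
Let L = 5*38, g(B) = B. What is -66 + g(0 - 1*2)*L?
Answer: -446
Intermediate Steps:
L = 190
-66 + g(0 - 1*2)*L = -66 + (0 - 1*2)*190 = -66 + (0 - 2)*190 = -66 - 2*190 = -66 - 380 = -446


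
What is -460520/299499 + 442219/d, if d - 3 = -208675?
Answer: -228541777721/62497055328 ≈ -3.6568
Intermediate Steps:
d = -208672 (d = 3 - 208675 = -208672)
-460520/299499 + 442219/d = -460520/299499 + 442219/(-208672) = -460520*1/299499 + 442219*(-1/208672) = -460520/299499 - 442219/208672 = -228541777721/62497055328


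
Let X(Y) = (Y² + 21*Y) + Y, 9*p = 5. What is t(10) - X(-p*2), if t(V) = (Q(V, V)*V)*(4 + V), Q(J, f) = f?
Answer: 115280/81 ≈ 1423.2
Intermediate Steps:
p = 5/9 (p = (⅑)*5 = 5/9 ≈ 0.55556)
t(V) = V²*(4 + V) (t(V) = (V*V)*(4 + V) = V²*(4 + V))
X(Y) = Y² + 22*Y
t(10) - X(-p*2) = 10²*(4 + 10) - -1*5/9*2*(22 - 1*5/9*2) = 100*14 - (-5/9*2)*(22 - 5/9*2) = 1400 - (-10)*(22 - 10/9)/9 = 1400 - (-10)*188/(9*9) = 1400 - 1*(-1880/81) = 1400 + 1880/81 = 115280/81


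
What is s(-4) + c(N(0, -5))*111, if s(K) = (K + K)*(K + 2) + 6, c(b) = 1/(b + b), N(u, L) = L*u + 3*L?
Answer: 183/10 ≈ 18.300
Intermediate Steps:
N(u, L) = 3*L + L*u
c(b) = 1/(2*b)
s(K) = 6 + 2*K*(2 + K) (s(K) = (2*K)*(2 + K) + 6 = 2*K*(2 + K) + 6 = 6 + 2*K*(2 + K))
s(-4) + c(N(0, -5))*111 = (6 + 2*(-4)² + 4*(-4)) + (1/(2*((-5*(3 + 0)))))*111 = (6 + 2*16 - 16) + (1/(2*((-5*3))))*111 = (6 + 32 - 16) + ((½)/(-15))*111 = 22 + ((½)*(-1/15))*111 = 22 - 1/30*111 = 22 - 37/10 = 183/10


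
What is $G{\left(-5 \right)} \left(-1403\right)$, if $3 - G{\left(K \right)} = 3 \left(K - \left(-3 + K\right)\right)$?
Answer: $8418$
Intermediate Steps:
$G{\left(K \right)} = -6$ ($G{\left(K \right)} = 3 - 3 \left(K - \left(-3 + K\right)\right) = 3 - 3 \cdot 3 = 3 - 9 = -6$)
$G{\left(-5 \right)} \left(-1403\right) = \left(-6\right) \left(-1403\right) = 8418$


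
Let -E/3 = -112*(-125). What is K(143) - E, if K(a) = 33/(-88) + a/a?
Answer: 336005/8 ≈ 42001.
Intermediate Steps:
K(a) = 5/8 (K(a) = 33*(-1/88) + 1 = -3/8 + 1 = 5/8)
E = -42000 (E = -(-336)*(-125) = -3*14000 = -42000)
K(143) - E = 5/8 - 1*(-42000) = 5/8 + 42000 = 336005/8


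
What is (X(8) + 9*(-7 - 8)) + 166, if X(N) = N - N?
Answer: 31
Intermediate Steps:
X(N) = 0
(X(8) + 9*(-7 - 8)) + 166 = (0 + 9*(-7 - 8)) + 166 = (0 + 9*(-15)) + 166 = (0 - 135) + 166 = -135 + 166 = 31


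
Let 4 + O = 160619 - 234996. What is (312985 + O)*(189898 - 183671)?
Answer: 1485787108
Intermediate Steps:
O = -74381 (O = -4 + (160619 - 234996) = -4 - 74377 = -74381)
(312985 + O)*(189898 - 183671) = (312985 - 74381)*(189898 - 183671) = 238604*6227 = 1485787108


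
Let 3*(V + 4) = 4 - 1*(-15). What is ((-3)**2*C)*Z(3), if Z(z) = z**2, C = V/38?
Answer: 189/38 ≈ 4.9737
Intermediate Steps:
V = 7/3 (V = -4 + (4 - 1*(-15))/3 = -4 + (4 + 15)/3 = -4 + (1/3)*19 = -4 + 19/3 = 7/3 ≈ 2.3333)
C = 7/114 (C = (7/3)/38 = (7/3)*(1/38) = 7/114 ≈ 0.061404)
((-3)**2*C)*Z(3) = ((-3)**2*(7/114))*3**2 = (9*(7/114))*9 = (21/38)*9 = 189/38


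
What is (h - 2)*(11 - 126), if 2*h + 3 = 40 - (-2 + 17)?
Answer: -1035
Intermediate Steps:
h = 11 (h = -3/2 + (40 - (-2 + 17))/2 = -3/2 + (40 - 1*15)/2 = -3/2 + (40 - 15)/2 = -3/2 + (½)*25 = -3/2 + 25/2 = 11)
(h - 2)*(11 - 126) = (11 - 2)*(11 - 126) = 9*(-115) = -1035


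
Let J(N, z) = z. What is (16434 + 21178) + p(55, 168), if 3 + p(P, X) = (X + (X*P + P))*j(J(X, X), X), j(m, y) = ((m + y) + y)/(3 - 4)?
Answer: -4731743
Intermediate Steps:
j(m, y) = -m - 2*y (j(m, y) = (m + 2*y)/(-1) = (m + 2*y)*(-1) = -m - 2*y)
p(P, X) = -3 - 3*X*(P + X + P*X) (p(P, X) = -3 + (X + (X*P + P))*(-X - 2*X) = -3 + (X + (P*X + P))*(-3*X) = -3 + (X + (P + P*X))*(-3*X) = -3 + (P + X + P*X)*(-3*X) = -3 - 3*X*(P + X + P*X))
(16434 + 21178) + p(55, 168) = (16434 + 21178) + (-3 - 3*168**2 - 3*55*168 - 3*55*168**2) = 37612 + (-3 - 3*28224 - 27720 - 3*55*28224) = 37612 + (-3 - 84672 - 27720 - 4656960) = 37612 - 4769355 = -4731743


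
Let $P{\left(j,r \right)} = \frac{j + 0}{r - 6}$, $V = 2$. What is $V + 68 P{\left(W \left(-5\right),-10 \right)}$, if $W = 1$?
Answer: $\frac{93}{4} \approx 23.25$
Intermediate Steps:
$P{\left(j,r \right)} = \frac{j}{-6 + r}$
$V + 68 P{\left(W \left(-5\right),-10 \right)} = 2 + 68 \frac{1 \left(-5\right)}{-6 - 10} = 2 + 68 \left(- \frac{5}{-16}\right) = 2 + 68 \left(\left(-5\right) \left(- \frac{1}{16}\right)\right) = 2 + 68 \cdot \frac{5}{16} = 2 + \frac{85}{4} = \frac{93}{4}$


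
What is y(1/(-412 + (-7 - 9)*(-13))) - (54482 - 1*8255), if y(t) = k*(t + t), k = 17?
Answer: -277363/6 ≈ -46227.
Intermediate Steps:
y(t) = 34*t (y(t) = 17*(t + t) = 17*(2*t) = 34*t)
y(1/(-412 + (-7 - 9)*(-13))) - (54482 - 1*8255) = 34/(-412 + (-7 - 9)*(-13)) - (54482 - 1*8255) = 34/(-412 - 16*(-13)) - (54482 - 8255) = 34/(-412 + 208) - 1*46227 = 34/(-204) - 46227 = 34*(-1/204) - 46227 = -1/6 - 46227 = -277363/6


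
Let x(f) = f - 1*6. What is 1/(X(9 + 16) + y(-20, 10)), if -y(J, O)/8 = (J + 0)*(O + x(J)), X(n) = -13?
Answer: -1/2573 ≈ -0.00038865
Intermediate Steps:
x(f) = -6 + f (x(f) = f - 6 = -6 + f)
y(J, O) = -8*J*(-6 + J + O) (y(J, O) = -8*(J + 0)*(O + (-6 + J)) = -8*J*(-6 + J + O))
1/(X(9 + 16) + y(-20, 10)) = 1/(-13 + 8*(-20)*(6 - 1*(-20) - 1*10)) = 1/(-13 + 8*(-20)*(6 + 20 - 10)) = 1/(-13 + 8*(-20)*16) = 1/(-13 - 2560) = 1/(-2573) = -1/2573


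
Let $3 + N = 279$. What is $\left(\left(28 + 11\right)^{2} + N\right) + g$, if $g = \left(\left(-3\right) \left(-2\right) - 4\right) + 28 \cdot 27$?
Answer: $2555$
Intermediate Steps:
$N = 276$ ($N = -3 + 279 = 276$)
$g = 758$ ($g = \left(6 - 4\right) + 756 = 2 + 756 = 758$)
$\left(\left(28 + 11\right)^{2} + N\right) + g = \left(\left(28 + 11\right)^{2} + 276\right) + 758 = \left(39^{2} + 276\right) + 758 = \left(1521 + 276\right) + 758 = 1797 + 758 = 2555$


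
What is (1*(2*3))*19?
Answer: 114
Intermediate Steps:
(1*(2*3))*19 = (1*6)*19 = 6*19 = 114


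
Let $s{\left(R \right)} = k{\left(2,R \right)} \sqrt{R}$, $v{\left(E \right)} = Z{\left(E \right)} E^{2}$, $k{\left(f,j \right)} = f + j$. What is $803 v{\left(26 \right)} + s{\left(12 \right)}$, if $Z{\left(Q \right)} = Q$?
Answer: $14113528 + 28 \sqrt{3} \approx 1.4114 \cdot 10^{7}$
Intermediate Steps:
$v{\left(E \right)} = E^{3}$ ($v{\left(E \right)} = E E^{2} = E^{3}$)
$s{\left(R \right)} = \sqrt{R} \left(2 + R\right)$ ($s{\left(R \right)} = \left(2 + R\right) \sqrt{R} = \sqrt{R} \left(2 + R\right)$)
$803 v{\left(26 \right)} + s{\left(12 \right)} = 803 \cdot 26^{3} + \sqrt{12} \left(2 + 12\right) = 803 \cdot 17576 + 2 \sqrt{3} \cdot 14 = 14113528 + 28 \sqrt{3}$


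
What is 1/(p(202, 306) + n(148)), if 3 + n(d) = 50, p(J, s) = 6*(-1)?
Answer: 1/41 ≈ 0.024390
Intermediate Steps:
p(J, s) = -6
n(d) = 47 (n(d) = -3 + 50 = 47)
1/(p(202, 306) + n(148)) = 1/(-6 + 47) = 1/41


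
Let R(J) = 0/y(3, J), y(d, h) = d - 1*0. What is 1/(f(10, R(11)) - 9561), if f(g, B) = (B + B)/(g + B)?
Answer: -1/9561 ≈ -0.00010459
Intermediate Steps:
y(d, h) = d (y(d, h) = d + 0 = d)
R(J) = 0 (R(J) = 0/3 = 0*(1/3) = 0)
f(g, B) = 2*B/(B + g) (f(g, B) = (2*B)/(B + g) = 2*B/(B + g))
1/(f(10, R(11)) - 9561) = 1/(2*0/(0 + 10) - 9561) = 1/(2*0/10 - 9561) = 1/(2*0*(1/10) - 9561) = 1/(0 - 9561) = 1/(-9561) = -1/9561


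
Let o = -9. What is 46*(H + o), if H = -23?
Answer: -1472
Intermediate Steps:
46*(H + o) = 46*(-23 - 9) = 46*(-32) = -1472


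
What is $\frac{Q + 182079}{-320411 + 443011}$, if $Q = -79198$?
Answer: $\frac{102881}{122600} \approx 0.83916$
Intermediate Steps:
$\frac{Q + 182079}{-320411 + 443011} = \frac{-79198 + 182079}{-320411 + 443011} = \frac{102881}{122600}$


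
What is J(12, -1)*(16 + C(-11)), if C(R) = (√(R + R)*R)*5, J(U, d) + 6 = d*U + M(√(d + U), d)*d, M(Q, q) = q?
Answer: -272 + 935*I*√22 ≈ -272.0 + 4385.5*I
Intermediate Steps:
J(U, d) = -6 + d² + U*d (J(U, d) = -6 + (d*U + d*d) = -6 + (U*d + d²) = -6 + (d² + U*d) = -6 + d² + U*d)
C(R) = 5*√2*R^(3/2) (C(R) = (√(2*R)*R)*5 = ((√2*√R)*R)*5 = (√2*R^(3/2))*5 = 5*√2*R^(3/2))
J(12, -1)*(16 + C(-11)) = (-6 + (-1)² + 12*(-1))*(16 + 5*√2*(-11)^(3/2)) = (-6 + 1 - 12)*(16 + 5*√2*(-11*I*√11)) = -17*(16 - 55*I*√22) = -272 + 935*I*√22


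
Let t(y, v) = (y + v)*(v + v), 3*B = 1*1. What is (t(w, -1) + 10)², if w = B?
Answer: 1156/9 ≈ 128.44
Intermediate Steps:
B = ⅓ (B = (1*1)/3 = (⅓)*1 = ⅓ ≈ 0.33333)
w = ⅓ ≈ 0.33333
t(y, v) = 2*v*(v + y) (t(y, v) = (v + y)*(2*v) = 2*v*(v + y))
(t(w, -1) + 10)² = (2*(-1)*(-1 + ⅓) + 10)² = (2*(-1)*(-⅔) + 10)² = (4/3 + 10)² = (34/3)² = 1156/9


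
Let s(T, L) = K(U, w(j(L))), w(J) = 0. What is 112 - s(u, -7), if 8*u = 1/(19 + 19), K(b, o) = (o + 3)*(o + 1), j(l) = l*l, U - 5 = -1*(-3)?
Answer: 109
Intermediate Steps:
U = 8 (U = 5 - 1*(-3) = 5 + 3 = 8)
j(l) = l²
K(b, o) = (1 + o)*(3 + o) (K(b, o) = (3 + o)*(1 + o) = (1 + o)*(3 + o))
u = 1/304 (u = 1/(8*(19 + 19)) = (⅛)/38 = (⅛)*(1/38) = 1/304 ≈ 0.0032895)
s(T, L) = 3 (s(T, L) = 3 + 0² + 4*0 = 3 + 0 + 0 = 3)
112 - s(u, -7) = 112 - 1*3 = 112 - 3 = 109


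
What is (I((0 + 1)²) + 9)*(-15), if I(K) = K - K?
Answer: -135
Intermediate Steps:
I(K) = 0
(I((0 + 1)²) + 9)*(-15) = (0 + 9)*(-15) = 9*(-15) = -135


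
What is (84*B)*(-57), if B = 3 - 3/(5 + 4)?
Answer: -12768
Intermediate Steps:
B = 8/3 (B = 3 - 3/9 = 3 - 3*1/9 = 3 - 1/3 = 8/3 ≈ 2.6667)
(84*B)*(-57) = (84*(8/3))*(-57) = 224*(-57) = -12768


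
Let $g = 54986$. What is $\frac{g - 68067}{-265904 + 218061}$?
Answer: $\frac{13081}{47843} \approx 0.27342$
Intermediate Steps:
$\frac{g - 68067}{-265904 + 218061} = \frac{54986 - 68067}{-265904 + 218061} = - \frac{13081}{-47843} = \left(-13081\right) \left(- \frac{1}{47843}\right) = \frac{13081}{47843}$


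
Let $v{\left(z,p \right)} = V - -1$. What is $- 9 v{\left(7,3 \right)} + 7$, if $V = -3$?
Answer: $25$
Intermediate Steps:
$v{\left(z,p \right)} = -2$ ($v{\left(z,p \right)} = -3 - -1 = -3 + 1 = -2$)
$- 9 v{\left(7,3 \right)} + 7 = \left(-9\right) \left(-2\right) + 7 = 18 + 7 = 25$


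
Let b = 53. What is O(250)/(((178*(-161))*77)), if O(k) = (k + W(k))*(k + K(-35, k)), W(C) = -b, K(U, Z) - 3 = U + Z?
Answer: -46098/1103333 ≈ -0.041781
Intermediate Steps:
K(U, Z) = 3 + U + Z (K(U, Z) = 3 + (U + Z) = 3 + U + Z)
W(C) = -53 (W(C) = -1*53 = -53)
O(k) = (-53 + k)*(-32 + 2*k) (O(k) = (k - 53)*(k + (3 - 35 + k)) = (-53 + k)*(k + (-32 + k)) = (-53 + k)*(-32 + 2*k))
O(250)/(((178*(-161))*77)) = (1696 - 138*250 + 2*250²)/(((178*(-161))*77)) = (1696 - 34500 + 2*62500)/((-28658*77)) = (1696 - 34500 + 125000)/(-2206666) = 92196*(-1/2206666) = -46098/1103333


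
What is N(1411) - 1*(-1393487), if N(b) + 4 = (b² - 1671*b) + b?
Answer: 1028034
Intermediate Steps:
N(b) = -4 + b² - 1670*b (N(b) = -4 + ((b² - 1671*b) + b) = -4 + (b² - 1670*b) = -4 + b² - 1670*b)
N(1411) - 1*(-1393487) = (-4 + 1411² - 1670*1411) - 1*(-1393487) = (-4 + 1990921 - 2356370) + 1393487 = -365453 + 1393487 = 1028034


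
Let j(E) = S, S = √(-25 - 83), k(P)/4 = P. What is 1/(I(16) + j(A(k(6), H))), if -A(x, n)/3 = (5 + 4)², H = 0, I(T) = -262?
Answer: -131/34376 - 3*I*√3/34376 ≈ -0.0038108 - 0.00015116*I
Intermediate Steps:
k(P) = 4*P
A(x, n) = -243 (A(x, n) = -3*(5 + 4)² = -3*9² = -3*81 = -243)
S = 6*I*√3 (S = √(-108) = 6*I*√3 ≈ 10.392*I)
j(E) = 6*I*√3
1/(I(16) + j(A(k(6), H))) = 1/(-262 + 6*I*√3)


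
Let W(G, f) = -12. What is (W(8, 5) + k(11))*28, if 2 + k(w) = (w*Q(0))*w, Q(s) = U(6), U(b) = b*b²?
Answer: 731416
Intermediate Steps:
U(b) = b³
Q(s) = 216 (Q(s) = 6³ = 216)
k(w) = -2 + 216*w² (k(w) = -2 + (w*216)*w = -2 + (216*w)*w = -2 + 216*w²)
(W(8, 5) + k(11))*28 = (-12 + (-2 + 216*11²))*28 = (-12 + (-2 + 216*121))*28 = (-12 + (-2 + 26136))*28 = (-12 + 26134)*28 = 26122*28 = 731416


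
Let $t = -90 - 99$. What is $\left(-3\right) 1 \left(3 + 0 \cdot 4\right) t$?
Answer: $1701$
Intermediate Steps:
$t = -189$
$\left(-3\right) 1 \left(3 + 0 \cdot 4\right) t = \left(-3\right) 1 \left(3 + 0 \cdot 4\right) \left(-189\right) = - 3 \left(3 + 0\right) \left(-189\right) = \left(-3\right) 3 \left(-189\right) = \left(-9\right) \left(-189\right) = 1701$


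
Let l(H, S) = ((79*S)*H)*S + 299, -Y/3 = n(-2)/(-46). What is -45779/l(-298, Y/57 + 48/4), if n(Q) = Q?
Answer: 8742369851/647090091827 ≈ 0.013510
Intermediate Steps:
Y = -3/23 (Y = -(-6)/(-46) = -(-6)*(-1)/46 = -3*1/23 = -3/23 ≈ -0.13043)
l(H, S) = 299 + 79*H*S**2 (l(H, S) = (79*H*S)*S + 299 = 79*H*S**2 + 299 = 299 + 79*H*S**2)
-45779/l(-298, Y/57 + 48/4) = -45779/(299 + 79*(-298)*(-3/23/57 + 48/4)**2) = -45779/(299 + 79*(-298)*(-3/23*1/57 + 48*(1/4))**2) = -45779/(299 + 79*(-298)*(-1/437 + 12)**2) = -45779/(299 + 79*(-298)*(5243/437)**2) = -45779/(299 + 79*(-298)*(27489049/190969)) = -45779/(299 - 647147191558/190969) = -45779/(-647090091827/190969) = -45779*(-190969/647090091827) = 8742369851/647090091827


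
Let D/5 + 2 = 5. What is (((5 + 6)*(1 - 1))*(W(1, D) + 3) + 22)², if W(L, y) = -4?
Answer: 484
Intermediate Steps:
D = 15 (D = -10 + 5*5 = -10 + 25 = 15)
(((5 + 6)*(1 - 1))*(W(1, D) + 3) + 22)² = (((5 + 6)*(1 - 1))*(-4 + 3) + 22)² = ((11*0)*(-1) + 22)² = (0*(-1) + 22)² = (0 + 22)² = 22² = 484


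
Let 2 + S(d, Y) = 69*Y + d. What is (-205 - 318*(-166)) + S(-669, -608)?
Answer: 9960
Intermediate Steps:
S(d, Y) = -2 + d + 69*Y (S(d, Y) = -2 + (69*Y + d) = -2 + (d + 69*Y) = -2 + d + 69*Y)
(-205 - 318*(-166)) + S(-669, -608) = (-205 - 318*(-166)) + (-2 - 669 + 69*(-608)) = (-205 + 52788) + (-2 - 669 - 41952) = 52583 - 42623 = 9960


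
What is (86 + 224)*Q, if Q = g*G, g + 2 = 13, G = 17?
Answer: 57970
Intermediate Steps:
g = 11 (g = -2 + 13 = 11)
Q = 187 (Q = 11*17 = 187)
(86 + 224)*Q = (86 + 224)*187 = 310*187 = 57970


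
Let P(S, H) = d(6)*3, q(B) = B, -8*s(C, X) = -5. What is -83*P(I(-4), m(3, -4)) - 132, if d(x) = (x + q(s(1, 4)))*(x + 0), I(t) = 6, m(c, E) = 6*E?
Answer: -40119/4 ≈ -10030.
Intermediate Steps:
s(C, X) = 5/8 (s(C, X) = -1/8*(-5) = 5/8)
d(x) = x*(5/8 + x) (d(x) = (x + 5/8)*(x + 0) = (5/8 + x)*x = x*(5/8 + x))
P(S, H) = 477/4 (P(S, H) = ((1/8)*6*(5 + 8*6))*3 = ((1/8)*6*(5 + 48))*3 = ((1/8)*6*53)*3 = (159/4)*3 = 477/4)
-83*P(I(-4), m(3, -4)) - 132 = -83*477/4 - 132 = -39591/4 - 132 = -40119/4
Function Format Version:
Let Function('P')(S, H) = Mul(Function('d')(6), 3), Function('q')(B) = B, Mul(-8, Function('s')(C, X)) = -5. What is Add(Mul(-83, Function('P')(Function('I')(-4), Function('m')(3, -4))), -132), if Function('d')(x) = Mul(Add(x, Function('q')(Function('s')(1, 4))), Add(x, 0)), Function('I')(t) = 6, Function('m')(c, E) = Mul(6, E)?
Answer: Rational(-40119, 4) ≈ -10030.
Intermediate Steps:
Function('s')(C, X) = Rational(5, 8) (Function('s')(C, X) = Mul(Rational(-1, 8), -5) = Rational(5, 8))
Function('d')(x) = Mul(x, Add(Rational(5, 8), x)) (Function('d')(x) = Mul(Add(x, Rational(5, 8)), Add(x, 0)) = Mul(Add(Rational(5, 8), x), x) = Mul(x, Add(Rational(5, 8), x)))
Function('P')(S, H) = Rational(477, 4) (Function('P')(S, H) = Mul(Mul(Rational(1, 8), 6, Add(5, Mul(8, 6))), 3) = Mul(Mul(Rational(1, 8), 6, Add(5, 48)), 3) = Mul(Mul(Rational(1, 8), 6, 53), 3) = Mul(Rational(159, 4), 3) = Rational(477, 4))
Add(Mul(-83, Function('P')(Function('I')(-4), Function('m')(3, -4))), -132) = Add(Mul(-83, Rational(477, 4)), -132) = Add(Rational(-39591, 4), -132) = Rational(-40119, 4)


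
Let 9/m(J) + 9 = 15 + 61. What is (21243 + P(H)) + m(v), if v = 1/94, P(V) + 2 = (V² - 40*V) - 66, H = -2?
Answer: 1424362/67 ≈ 21259.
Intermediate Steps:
P(V) = -68 + V² - 40*V (P(V) = -2 + ((V² - 40*V) - 66) = -2 + (-66 + V² - 40*V) = -68 + V² - 40*V)
v = 1/94 ≈ 0.010638
m(J) = 9/67 (m(J) = 9/(-9 + (15 + 61)) = 9/(-9 + 76) = 9/67)
(21243 + P(H)) + m(v) = (21243 + (-68 + (-2)² - 40*(-2))) + 9/67 = (21243 + (-68 + 4 + 80)) + 9/67 = (21243 + 16) + 9/67 = 21259 + 9/67 = 1424362/67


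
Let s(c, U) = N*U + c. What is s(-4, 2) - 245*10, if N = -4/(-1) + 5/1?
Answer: -2436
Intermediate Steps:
N = 9 (N = -4*(-1) + 5*1 = 4 + 5 = 9)
s(c, U) = c + 9*U (s(c, U) = 9*U + c = c + 9*U)
s(-4, 2) - 245*10 = (-4 + 9*2) - 245*10 = (-4 + 18) - 49*50 = 14 - 2450 = -2436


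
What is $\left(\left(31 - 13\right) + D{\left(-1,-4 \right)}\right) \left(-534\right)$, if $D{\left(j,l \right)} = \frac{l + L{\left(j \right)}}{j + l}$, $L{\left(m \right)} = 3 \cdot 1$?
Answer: $- \frac{48594}{5} \approx -9718.8$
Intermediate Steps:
$L{\left(m \right)} = 3$
$D{\left(j,l \right)} = \frac{3 + l}{j + l}$ ($D{\left(j,l \right)} = \frac{l + 3}{j + l} = \frac{3 + l}{j + l}$)
$\left(\left(31 - 13\right) + D{\left(-1,-4 \right)}\right) \left(-534\right) = \left(\left(31 - 13\right) + \frac{3 - 4}{-1 - 4}\right) \left(-534\right) = \left(18 + \frac{1}{-5} \left(-1\right)\right) \left(-534\right) = \left(18 - - \frac{1}{5}\right) \left(-534\right) = \left(18 + \frac{1}{5}\right) \left(-534\right) = \frac{91}{5} \left(-534\right) = - \frac{48594}{5}$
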